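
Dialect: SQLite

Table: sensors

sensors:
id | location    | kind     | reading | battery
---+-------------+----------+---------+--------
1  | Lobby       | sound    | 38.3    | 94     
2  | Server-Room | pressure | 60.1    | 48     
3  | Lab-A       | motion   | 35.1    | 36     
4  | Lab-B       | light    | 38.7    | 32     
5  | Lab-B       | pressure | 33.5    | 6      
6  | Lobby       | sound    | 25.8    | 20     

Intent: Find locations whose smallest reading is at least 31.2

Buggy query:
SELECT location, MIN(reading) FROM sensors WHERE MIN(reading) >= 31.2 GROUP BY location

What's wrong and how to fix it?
Bug: Aggregates like MIN are computed per group after WHERE runs

Fix: Use HAVING for the per-group MIN condition

Corrected query:
SELECT location, MIN(reading) FROM sensors GROUP BY location HAVING MIN(reading) >= 31.2

Result:
location    | MIN(reading)
------------+-------------
Lab-A       | 35.1        
Lab-B       | 33.5        
Server-Room | 60.1        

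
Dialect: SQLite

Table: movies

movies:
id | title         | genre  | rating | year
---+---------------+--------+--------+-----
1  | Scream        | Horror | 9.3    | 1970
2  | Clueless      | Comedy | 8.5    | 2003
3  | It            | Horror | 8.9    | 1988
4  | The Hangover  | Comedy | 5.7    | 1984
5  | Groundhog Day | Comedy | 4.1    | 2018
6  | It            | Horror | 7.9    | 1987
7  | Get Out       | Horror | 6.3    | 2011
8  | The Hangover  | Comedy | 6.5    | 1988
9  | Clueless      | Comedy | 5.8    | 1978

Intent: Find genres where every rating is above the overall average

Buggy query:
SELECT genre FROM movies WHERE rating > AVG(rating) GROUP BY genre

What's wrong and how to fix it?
Bug: AVG() is an aggregate; it can't sit directly in WHERE

Fix: Use a subquery for AVG and a HAVING MIN(...) filter so the condition holds for every row in the group

Corrected query:
SELECT genre FROM movies GROUP BY genre HAVING MIN(rating) > (SELECT AVG(rating) FROM movies)

Result:
(no rows)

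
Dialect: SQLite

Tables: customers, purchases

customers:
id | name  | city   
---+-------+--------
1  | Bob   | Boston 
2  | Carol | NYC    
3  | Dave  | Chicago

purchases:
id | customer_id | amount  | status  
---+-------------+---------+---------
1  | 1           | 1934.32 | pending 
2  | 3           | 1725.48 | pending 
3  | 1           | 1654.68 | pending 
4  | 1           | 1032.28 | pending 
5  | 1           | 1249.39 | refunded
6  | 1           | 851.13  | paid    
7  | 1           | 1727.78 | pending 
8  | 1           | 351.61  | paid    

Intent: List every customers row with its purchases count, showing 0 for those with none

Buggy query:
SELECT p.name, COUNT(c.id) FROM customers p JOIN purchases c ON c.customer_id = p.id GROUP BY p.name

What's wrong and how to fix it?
Bug: INNER JOIN drops customers rows that have no matching purchases rows

Fix: Use LEFT JOIN so parents without children still appear (COUNT(c.id) gives 0)

Corrected query:
SELECT p.name, COUNT(c.id) FROM customers p LEFT JOIN purchases c ON c.customer_id = p.id GROUP BY p.name

Result:
name  | COUNT(c.id)
------+------------
Bob   | 7          
Carol | 0          
Dave  | 1          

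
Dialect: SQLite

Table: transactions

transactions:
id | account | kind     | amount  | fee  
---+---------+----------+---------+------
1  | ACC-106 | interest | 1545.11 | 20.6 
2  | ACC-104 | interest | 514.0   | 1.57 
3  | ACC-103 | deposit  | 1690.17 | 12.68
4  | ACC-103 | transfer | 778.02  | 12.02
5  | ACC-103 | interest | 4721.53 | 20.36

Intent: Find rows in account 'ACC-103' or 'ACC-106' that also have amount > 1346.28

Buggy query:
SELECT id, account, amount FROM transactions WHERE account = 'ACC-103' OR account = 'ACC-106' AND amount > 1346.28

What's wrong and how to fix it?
Bug: AND binds tighter than OR, so this parses as account = 'ACC-103' OR (account = 'ACC-106' AND amount > 1346.28)

Fix: Add parentheses around the OR so the AND applies to both alternatives

Corrected query:
SELECT id, account, amount FROM transactions WHERE (account = 'ACC-103' OR account = 'ACC-106') AND amount > 1346.28

Result:
id | account | amount 
---+---------+--------
1  | ACC-106 | 1545.11
3  | ACC-103 | 1690.17
5  | ACC-103 | 4721.53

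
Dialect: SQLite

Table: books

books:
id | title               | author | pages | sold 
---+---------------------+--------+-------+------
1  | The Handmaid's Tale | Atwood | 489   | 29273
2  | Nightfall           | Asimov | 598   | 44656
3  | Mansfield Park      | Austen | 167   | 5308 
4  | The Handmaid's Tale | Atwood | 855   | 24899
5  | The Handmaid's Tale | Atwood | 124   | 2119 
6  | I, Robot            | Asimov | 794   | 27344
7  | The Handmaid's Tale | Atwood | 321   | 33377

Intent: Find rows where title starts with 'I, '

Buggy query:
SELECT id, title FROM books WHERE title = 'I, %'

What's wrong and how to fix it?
Bug: Wildcards only work with LIKE; '=' treats '%' as a literal character

Fix: Use LIKE for wildcard pattern matching

Corrected query:
SELECT id, title FROM books WHERE title LIKE 'I, %'

Result:
id | title   
---+---------
6  | I, Robot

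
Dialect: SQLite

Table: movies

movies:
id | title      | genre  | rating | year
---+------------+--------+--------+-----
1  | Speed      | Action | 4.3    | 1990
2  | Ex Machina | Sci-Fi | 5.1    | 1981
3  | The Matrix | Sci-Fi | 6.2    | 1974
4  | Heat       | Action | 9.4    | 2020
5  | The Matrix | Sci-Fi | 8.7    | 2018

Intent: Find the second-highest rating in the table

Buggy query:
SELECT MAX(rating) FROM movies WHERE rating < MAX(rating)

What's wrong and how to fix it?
Bug: MAX(rating) on the right of the comparison is an aggregate-in-WHERE error

Fix: Put the inner MAX in a scalar subquery

Corrected query:
SELECT MAX(rating) FROM movies WHERE rating < (SELECT MAX(rating) FROM movies)

Result:
MAX(rating)
-----------
8.7        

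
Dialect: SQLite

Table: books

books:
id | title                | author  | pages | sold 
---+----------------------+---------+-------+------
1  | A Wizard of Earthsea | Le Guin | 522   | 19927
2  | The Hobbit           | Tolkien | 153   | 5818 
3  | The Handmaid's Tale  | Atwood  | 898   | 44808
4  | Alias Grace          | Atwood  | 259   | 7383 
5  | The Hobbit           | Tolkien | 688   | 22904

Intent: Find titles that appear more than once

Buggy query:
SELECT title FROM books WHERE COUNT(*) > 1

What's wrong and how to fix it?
Bug: COUNT(*) is an aggregate and cannot be used in WHERE

Fix: Group first, then use HAVING for the count condition

Corrected query:
SELECT title FROM books GROUP BY title HAVING COUNT(*) > 1

Result:
title     
----------
The Hobbit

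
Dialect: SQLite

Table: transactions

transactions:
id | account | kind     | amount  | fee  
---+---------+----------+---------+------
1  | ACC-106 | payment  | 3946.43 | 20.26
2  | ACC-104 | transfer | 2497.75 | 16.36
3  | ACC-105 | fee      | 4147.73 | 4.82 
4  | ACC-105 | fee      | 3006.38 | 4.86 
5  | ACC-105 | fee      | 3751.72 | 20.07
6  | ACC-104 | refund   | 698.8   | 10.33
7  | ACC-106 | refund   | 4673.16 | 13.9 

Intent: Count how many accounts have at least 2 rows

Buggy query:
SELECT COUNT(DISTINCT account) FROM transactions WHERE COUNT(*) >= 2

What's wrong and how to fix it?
Bug: COUNT(*) cannot appear in WHERE; the per-group count doesn't exist yet

Fix: Use a subquery that GROUPs and filters with HAVING, then count its rows

Corrected query:
SELECT COUNT(*) FROM (SELECT account FROM transactions GROUP BY account HAVING COUNT(*) >= 2)

Result:
COUNT(*)
--------
3       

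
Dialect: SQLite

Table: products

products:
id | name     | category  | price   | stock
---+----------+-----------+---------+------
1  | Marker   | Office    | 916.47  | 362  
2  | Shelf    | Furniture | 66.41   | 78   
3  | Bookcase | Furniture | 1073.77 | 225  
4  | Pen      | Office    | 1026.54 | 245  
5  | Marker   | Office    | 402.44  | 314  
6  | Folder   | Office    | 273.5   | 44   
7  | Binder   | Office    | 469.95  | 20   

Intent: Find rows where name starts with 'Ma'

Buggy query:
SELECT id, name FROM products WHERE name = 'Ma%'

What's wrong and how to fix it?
Bug: '=' compares the literal string including the % character; pattern matching needs LIKE

Fix: Replace '=' with LIKE so 'Ma%' is treated as a pattern

Corrected query:
SELECT id, name FROM products WHERE name LIKE 'Ma%'

Result:
id | name  
---+-------
1  | Marker
5  | Marker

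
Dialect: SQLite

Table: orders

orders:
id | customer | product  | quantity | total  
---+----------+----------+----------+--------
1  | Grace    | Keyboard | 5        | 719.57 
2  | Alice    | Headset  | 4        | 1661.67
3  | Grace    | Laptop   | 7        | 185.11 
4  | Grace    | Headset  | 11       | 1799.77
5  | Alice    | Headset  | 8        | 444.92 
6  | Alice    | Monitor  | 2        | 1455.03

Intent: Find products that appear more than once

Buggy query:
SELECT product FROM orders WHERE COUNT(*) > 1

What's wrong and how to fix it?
Bug: COUNT(*) is an aggregate and cannot be used in WHERE

Fix: Group first, then use HAVING for the count condition

Corrected query:
SELECT product FROM orders GROUP BY product HAVING COUNT(*) > 1

Result:
product
-------
Headset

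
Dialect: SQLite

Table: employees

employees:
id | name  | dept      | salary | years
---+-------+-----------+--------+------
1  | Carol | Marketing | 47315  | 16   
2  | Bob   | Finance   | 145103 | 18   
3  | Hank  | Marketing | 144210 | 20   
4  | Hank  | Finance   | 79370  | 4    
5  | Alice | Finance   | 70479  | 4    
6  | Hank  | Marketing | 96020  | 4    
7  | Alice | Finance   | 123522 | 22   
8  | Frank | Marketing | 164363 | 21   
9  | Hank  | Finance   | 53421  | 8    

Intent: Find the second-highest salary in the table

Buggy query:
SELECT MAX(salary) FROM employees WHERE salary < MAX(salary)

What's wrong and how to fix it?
Bug: MAX(salary) on the right of the comparison is an aggregate-in-WHERE error

Fix: Compute the overall MAX in a subquery, then take MAX of rows below it

Corrected query:
SELECT MAX(salary) FROM employees WHERE salary < (SELECT MAX(salary) FROM employees)

Result:
MAX(salary)
-----------
145103     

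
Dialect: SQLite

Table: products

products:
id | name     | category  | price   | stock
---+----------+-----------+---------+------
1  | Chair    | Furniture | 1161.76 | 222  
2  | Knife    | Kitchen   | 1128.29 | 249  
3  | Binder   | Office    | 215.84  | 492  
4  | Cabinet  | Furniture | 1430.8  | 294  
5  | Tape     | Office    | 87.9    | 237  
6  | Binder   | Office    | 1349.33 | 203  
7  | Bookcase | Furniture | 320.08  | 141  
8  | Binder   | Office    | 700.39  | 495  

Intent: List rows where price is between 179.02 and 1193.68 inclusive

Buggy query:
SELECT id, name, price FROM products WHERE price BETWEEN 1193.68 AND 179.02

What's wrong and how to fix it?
Bug: BETWEEN expects the lower bound first; with 1193.68 AND 179.02 the range is empty

Fix: Swap the bounds so the smaller value comes first

Corrected query:
SELECT id, name, price FROM products WHERE price BETWEEN 179.02 AND 1193.68

Result:
id | name     | price  
---+----------+--------
1  | Chair    | 1161.76
2  | Knife    | 1128.29
3  | Binder   | 215.84 
7  | Bookcase | 320.08 
8  | Binder   | 700.39 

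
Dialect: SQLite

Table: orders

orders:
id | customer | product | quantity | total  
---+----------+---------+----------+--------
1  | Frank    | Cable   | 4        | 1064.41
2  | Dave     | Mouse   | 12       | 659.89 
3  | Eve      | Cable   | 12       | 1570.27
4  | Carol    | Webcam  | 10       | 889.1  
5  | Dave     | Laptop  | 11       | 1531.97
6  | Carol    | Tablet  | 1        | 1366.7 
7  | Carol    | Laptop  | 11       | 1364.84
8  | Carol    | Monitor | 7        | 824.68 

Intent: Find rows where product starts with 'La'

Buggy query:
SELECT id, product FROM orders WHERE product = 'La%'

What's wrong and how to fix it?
Bug: '=' compares the literal string including the % character; pattern matching needs LIKE

Fix: Use LIKE for wildcard pattern matching

Corrected query:
SELECT id, product FROM orders WHERE product LIKE 'La%'

Result:
id | product
---+--------
5  | Laptop 
7  | Laptop 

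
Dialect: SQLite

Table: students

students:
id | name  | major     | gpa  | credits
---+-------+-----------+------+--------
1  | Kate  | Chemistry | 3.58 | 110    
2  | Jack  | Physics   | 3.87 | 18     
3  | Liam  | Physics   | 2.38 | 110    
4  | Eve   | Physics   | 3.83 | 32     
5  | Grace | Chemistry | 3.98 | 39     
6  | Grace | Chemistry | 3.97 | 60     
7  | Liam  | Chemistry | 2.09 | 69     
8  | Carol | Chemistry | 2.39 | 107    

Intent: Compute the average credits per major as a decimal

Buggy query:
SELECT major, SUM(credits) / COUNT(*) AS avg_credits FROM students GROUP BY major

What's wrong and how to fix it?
Bug: SUM(credits) and COUNT(*) are both integers; the division truncates the fractional part

Fix: Multiply by 1.0 (or CAST to REAL) to force floating-point division

Corrected query:
SELECT major, SUM(credits) * 1.0 / COUNT(*) AS avg_credits FROM students GROUP BY major

Result:
major     | avg_credits
----------+------------
Chemistry | 77         
Physics   | 53.333333  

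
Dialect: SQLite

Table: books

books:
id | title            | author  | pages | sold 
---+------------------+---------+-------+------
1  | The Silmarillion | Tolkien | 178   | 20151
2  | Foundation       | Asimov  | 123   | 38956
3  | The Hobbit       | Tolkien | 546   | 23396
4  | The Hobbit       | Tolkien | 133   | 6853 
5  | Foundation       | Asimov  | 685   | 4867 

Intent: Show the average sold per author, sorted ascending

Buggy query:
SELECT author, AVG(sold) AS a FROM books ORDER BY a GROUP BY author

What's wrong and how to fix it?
Bug: GROUP BY must precede ORDER BY

Fix: Reorder: SELECT … FROM … GROUP BY … ORDER BY …

Corrected query:
SELECT author, AVG(sold) AS a FROM books GROUP BY author ORDER BY a

Result:
author  | a      
--------+--------
Tolkien | 16800  
Asimov  | 21911.5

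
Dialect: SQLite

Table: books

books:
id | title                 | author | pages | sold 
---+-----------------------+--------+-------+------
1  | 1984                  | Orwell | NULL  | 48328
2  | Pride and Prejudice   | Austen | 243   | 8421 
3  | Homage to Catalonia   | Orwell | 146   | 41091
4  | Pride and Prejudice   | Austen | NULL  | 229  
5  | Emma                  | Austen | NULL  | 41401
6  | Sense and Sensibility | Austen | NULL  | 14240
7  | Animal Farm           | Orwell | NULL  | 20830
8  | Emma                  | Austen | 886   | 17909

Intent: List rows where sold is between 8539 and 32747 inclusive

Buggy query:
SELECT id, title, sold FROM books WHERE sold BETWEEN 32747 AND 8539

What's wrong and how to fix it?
Bug: BETWEEN expects the lower bound first; with 32747 AND 8539 the range is empty

Fix: Write BETWEEN 8539 AND 32747

Corrected query:
SELECT id, title, sold FROM books WHERE sold BETWEEN 8539 AND 32747

Result:
id | title                 | sold 
---+-----------------------+------
6  | Sense and Sensibility | 14240
7  | Animal Farm           | 20830
8  | Emma                  | 17909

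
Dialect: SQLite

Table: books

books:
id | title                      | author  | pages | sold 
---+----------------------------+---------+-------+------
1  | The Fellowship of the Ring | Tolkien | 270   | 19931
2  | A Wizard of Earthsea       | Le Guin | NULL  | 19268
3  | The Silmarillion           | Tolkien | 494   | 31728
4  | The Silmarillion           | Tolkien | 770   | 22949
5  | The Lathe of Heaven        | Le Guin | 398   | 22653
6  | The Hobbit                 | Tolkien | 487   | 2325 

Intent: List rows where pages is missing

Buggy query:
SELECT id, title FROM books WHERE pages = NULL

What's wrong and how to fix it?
Bug: '= NULL' is always unknown in SQL three-valued logic, so no rows match

Fix: Use IS NULL to test for NULL

Corrected query:
SELECT id, title FROM books WHERE pages IS NULL

Result:
id | title               
---+---------------------
2  | A Wizard of Earthsea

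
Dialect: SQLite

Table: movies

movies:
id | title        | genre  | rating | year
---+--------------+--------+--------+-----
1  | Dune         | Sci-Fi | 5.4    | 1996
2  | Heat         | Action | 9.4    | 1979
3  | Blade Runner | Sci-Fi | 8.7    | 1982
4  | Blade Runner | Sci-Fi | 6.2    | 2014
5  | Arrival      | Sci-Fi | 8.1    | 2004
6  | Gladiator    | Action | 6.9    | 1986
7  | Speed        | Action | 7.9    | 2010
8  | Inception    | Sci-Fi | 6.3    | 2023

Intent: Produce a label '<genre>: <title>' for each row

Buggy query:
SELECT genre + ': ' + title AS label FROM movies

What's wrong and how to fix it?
Bug: '+' is numeric addition; on text columns SQLite converts them to 0 instead of concatenating

Fix: Use the || operator for string concatenation

Corrected query:
SELECT genre || ': ' || title AS label FROM movies

Result:
label               
--------------------
Sci-Fi: Dune        
Action: Heat        
Sci-Fi: Blade Runner
Sci-Fi: Blade Runner
Sci-Fi: Arrival     
Action: Gladiator   
Action: Speed       
Sci-Fi: Inception   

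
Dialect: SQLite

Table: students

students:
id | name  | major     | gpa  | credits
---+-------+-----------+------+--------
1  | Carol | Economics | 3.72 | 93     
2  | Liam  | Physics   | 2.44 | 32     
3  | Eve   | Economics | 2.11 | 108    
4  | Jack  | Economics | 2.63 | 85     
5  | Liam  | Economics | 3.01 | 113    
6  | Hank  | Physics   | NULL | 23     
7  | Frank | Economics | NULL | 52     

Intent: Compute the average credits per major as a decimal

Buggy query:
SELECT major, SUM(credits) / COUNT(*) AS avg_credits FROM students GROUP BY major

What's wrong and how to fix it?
Bug: SUM(credits) and COUNT(*) are both integers; the division truncates the fractional part

Fix: Multiply by 1.0 (or CAST to REAL) to force floating-point division

Corrected query:
SELECT major, SUM(credits) * 1.0 / COUNT(*) AS avg_credits FROM students GROUP BY major

Result:
major     | avg_credits
----------+------------
Economics | 90.2       
Physics   | 27.5       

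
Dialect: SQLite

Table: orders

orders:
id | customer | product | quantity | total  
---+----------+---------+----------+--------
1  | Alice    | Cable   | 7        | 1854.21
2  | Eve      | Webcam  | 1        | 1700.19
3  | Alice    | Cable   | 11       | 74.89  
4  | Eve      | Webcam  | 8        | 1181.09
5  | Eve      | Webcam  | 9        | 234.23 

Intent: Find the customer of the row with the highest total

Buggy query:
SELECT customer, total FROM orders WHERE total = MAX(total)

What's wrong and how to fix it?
Bug: WHERE is evaluated per row; an aggregate over the whole table isn't defined there

Fix: Wrap MAX in a scalar subquery so WHERE compares against a single value

Corrected query:
SELECT customer, total FROM orders WHERE total = (SELECT MAX(total) FROM orders)

Result:
customer | total  
---------+--------
Alice    | 1854.21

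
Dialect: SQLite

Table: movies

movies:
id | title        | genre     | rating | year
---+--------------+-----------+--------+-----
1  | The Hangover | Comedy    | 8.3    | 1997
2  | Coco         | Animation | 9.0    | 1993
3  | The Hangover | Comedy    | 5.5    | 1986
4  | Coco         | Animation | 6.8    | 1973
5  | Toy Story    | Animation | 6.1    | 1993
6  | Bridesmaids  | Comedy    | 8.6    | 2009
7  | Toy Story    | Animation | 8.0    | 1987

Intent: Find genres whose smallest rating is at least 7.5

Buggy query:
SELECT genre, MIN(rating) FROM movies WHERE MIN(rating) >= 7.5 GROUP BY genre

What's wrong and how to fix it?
Bug: Aggregates like MIN are computed per group after WHERE runs

Fix: Use HAVING for the per-group MIN condition

Corrected query:
SELECT genre, MIN(rating) FROM movies GROUP BY genre HAVING MIN(rating) >= 7.5

Result:
(no rows)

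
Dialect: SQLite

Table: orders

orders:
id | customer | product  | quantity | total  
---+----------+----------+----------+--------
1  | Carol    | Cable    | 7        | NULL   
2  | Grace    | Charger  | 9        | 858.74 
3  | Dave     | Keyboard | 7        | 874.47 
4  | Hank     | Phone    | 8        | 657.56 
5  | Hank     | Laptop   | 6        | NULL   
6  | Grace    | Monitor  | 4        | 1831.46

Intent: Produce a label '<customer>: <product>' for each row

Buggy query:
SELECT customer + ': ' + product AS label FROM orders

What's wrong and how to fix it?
Bug: '+' is numeric addition; on text columns SQLite converts them to 0 instead of concatenating

Fix: Use the || operator for string concatenation

Corrected query:
SELECT customer || ': ' || product AS label FROM orders

Result:
label         
--------------
Carol: Cable  
Grace: Charger
Dave: Keyboard
Hank: Phone   
Hank: Laptop  
Grace: Monitor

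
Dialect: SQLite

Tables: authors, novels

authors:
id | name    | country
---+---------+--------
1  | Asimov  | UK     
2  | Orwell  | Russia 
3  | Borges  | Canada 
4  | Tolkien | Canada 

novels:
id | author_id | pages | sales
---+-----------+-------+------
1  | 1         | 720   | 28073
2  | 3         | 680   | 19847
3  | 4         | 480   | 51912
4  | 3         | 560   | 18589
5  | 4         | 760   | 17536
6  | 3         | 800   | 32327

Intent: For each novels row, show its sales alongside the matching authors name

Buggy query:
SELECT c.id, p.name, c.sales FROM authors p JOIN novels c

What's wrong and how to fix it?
Bug: Missing join condition: each novels row is matched to all authors rows instead of just its own

Fix: Specify the join condition linking the foreign key to the parent id

Corrected query:
SELECT c.id, p.name, c.sales FROM authors p JOIN novels c ON c.author_id = p.id

Result:
id | name    | sales
---+---------+------
1  | Asimov  | 28073
2  | Borges  | 19847
3  | Tolkien | 51912
4  | Borges  | 18589
5  | Tolkien | 17536
6  | Borges  | 32327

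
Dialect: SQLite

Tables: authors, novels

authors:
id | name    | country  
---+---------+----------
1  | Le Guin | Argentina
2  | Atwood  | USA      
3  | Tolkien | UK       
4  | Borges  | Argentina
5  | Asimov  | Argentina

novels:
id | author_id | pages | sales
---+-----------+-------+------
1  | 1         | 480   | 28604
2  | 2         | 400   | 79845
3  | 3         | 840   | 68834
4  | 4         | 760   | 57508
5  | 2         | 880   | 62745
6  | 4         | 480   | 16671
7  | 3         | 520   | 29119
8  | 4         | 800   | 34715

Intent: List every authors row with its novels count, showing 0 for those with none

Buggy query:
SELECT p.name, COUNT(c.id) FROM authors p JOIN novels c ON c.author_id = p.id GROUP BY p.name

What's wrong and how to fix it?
Bug: INNER JOIN drops authors rows that have no matching novels rows

Fix: Switch to LEFT JOIN to retain unmatched parent rows

Corrected query:
SELECT p.name, COUNT(c.id) FROM authors p LEFT JOIN novels c ON c.author_id = p.id GROUP BY p.name

Result:
name    | COUNT(c.id)
--------+------------
Asimov  | 0          
Atwood  | 2          
Borges  | 3          
Le Guin | 1          
Tolkien | 2          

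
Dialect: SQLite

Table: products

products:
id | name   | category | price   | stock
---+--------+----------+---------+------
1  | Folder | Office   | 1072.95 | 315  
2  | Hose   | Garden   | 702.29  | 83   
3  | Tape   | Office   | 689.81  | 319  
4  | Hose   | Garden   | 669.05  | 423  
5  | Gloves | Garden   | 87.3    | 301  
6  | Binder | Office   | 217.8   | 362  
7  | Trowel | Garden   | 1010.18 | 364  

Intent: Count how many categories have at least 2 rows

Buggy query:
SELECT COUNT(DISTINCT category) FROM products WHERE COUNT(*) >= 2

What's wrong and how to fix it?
Bug: COUNT(*) cannot appear in WHERE; the per-group count doesn't exist yet

Fix: Group first with HAVING COUNT(*) >= 2, then COUNT the resulting groups

Corrected query:
SELECT COUNT(*) FROM (SELECT category FROM products GROUP BY category HAVING COUNT(*) >= 2)

Result:
COUNT(*)
--------
2       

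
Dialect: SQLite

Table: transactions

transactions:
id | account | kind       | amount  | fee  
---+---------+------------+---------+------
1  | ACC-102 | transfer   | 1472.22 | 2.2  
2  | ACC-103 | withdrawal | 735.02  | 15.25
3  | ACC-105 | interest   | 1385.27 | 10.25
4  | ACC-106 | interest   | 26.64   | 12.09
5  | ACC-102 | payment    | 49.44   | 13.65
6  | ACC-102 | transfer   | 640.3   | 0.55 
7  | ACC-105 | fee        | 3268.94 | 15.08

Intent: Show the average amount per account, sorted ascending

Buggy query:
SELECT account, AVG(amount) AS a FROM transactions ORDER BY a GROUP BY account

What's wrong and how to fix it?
Bug: ORDER BY appears before GROUP BY; SQL clause order requires GROUP BY first

Fix: Move ORDER BY to the end, after GROUP BY

Corrected query:
SELECT account, AVG(amount) AS a FROM transactions GROUP BY account ORDER BY a

Result:
account | a         
--------+-----------
ACC-106 | 26.64     
ACC-102 | 720.653333
ACC-103 | 735.02    
ACC-105 | 2327.105  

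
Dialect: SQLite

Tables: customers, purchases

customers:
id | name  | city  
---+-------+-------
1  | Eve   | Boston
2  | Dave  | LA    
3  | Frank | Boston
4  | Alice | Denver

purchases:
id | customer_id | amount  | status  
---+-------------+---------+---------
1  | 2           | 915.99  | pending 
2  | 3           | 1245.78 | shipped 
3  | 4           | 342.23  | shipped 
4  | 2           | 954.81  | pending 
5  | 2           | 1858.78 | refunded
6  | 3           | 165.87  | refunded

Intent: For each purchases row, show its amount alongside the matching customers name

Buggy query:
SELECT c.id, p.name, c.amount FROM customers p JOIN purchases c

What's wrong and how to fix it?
Bug: JOIN with no ON clause produces a cartesian product; every purchases row pairs with every customers row

Fix: Add ON c.customer_id = p.id to the JOIN

Corrected query:
SELECT c.id, p.name, c.amount FROM customers p JOIN purchases c ON c.customer_id = p.id

Result:
id | name  | amount 
---+-------+--------
1  | Dave  | 915.99 
2  | Frank | 1245.78
3  | Alice | 342.23 
4  | Dave  | 954.81 
5  | Dave  | 1858.78
6  | Frank | 165.87 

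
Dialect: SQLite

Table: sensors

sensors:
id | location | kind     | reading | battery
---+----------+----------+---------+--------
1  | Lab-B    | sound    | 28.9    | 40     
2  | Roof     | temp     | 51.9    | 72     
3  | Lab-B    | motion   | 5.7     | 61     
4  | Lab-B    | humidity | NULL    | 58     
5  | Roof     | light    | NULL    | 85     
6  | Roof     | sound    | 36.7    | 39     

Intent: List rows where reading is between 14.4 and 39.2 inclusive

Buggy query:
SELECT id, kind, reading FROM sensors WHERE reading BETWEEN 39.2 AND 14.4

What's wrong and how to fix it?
Bug: The bounds are reversed; BETWEEN a AND b requires a <= b to match anything

Fix: Write BETWEEN 14.4 AND 39.2

Corrected query:
SELECT id, kind, reading FROM sensors WHERE reading BETWEEN 14.4 AND 39.2

Result:
id | kind  | reading
---+-------+--------
1  | sound | 28.9   
6  | sound | 36.7   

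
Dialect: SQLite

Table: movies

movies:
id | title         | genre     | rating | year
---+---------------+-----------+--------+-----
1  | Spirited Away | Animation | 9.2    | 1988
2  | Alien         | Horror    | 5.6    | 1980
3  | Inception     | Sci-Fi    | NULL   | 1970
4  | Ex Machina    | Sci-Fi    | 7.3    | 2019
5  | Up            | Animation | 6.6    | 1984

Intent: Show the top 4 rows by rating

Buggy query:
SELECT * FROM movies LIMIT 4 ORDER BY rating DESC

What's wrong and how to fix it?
Bug: ORDER BY cannot follow LIMIT; LIMIT is the final clause

Fix: Swap the clauses: ORDER BY first, then LIMIT

Corrected query:
SELECT * FROM movies ORDER BY rating DESC LIMIT 4

Result:
id | title         | genre     | rating | year
---+---------------+-----------+--------+-----
1  | Spirited Away | Animation | 9.2    | 1988
4  | Ex Machina    | Sci-Fi    | 7.3    | 2019
5  | Up            | Animation | 6.6    | 1984
2  | Alien         | Horror    | 5.6    | 1980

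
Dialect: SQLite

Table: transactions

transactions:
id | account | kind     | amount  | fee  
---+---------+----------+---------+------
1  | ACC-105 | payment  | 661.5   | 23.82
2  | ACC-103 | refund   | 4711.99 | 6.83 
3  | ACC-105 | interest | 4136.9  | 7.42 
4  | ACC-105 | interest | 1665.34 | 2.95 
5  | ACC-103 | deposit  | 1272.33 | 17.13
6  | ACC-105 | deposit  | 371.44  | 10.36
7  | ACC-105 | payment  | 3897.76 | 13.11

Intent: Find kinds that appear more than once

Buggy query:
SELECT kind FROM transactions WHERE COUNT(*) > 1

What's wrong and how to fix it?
Bug: WHERE can't reference COUNT(*); aggregates are computed after WHERE

Fix: GROUP BY kind, then filter groups with HAVING COUNT(*) > 1

Corrected query:
SELECT kind FROM transactions GROUP BY kind HAVING COUNT(*) > 1

Result:
kind    
--------
deposit 
interest
payment 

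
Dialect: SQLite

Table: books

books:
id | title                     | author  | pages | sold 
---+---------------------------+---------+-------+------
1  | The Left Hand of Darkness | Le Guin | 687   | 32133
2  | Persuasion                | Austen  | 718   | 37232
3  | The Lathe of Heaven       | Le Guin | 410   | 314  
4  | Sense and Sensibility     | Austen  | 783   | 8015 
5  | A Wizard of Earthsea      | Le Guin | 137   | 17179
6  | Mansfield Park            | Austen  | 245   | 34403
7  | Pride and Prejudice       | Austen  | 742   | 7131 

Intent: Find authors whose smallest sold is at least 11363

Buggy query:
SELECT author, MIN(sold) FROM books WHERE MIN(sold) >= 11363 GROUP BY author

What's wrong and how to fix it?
Bug: MIN() in WHERE is a misuse of aggregate

Fix: Replace WHERE with HAVING after the GROUP BY

Corrected query:
SELECT author, MIN(sold) FROM books GROUP BY author HAVING MIN(sold) >= 11363

Result:
(no rows)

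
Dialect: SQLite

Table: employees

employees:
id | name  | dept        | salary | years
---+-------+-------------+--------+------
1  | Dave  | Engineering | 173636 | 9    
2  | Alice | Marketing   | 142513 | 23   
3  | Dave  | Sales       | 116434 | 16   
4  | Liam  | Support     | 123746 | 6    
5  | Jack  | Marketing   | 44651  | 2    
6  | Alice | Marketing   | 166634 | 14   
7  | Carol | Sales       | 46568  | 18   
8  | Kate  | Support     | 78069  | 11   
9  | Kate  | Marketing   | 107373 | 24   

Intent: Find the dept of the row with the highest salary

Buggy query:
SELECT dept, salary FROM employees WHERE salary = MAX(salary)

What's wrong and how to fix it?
Bug: WHERE is evaluated per row; an aggregate over the whole table isn't defined there

Fix: Wrap MAX in a scalar subquery so WHERE compares against a single value

Corrected query:
SELECT dept, salary FROM employees WHERE salary = (SELECT MAX(salary) FROM employees)

Result:
dept        | salary
------------+-------
Engineering | 173636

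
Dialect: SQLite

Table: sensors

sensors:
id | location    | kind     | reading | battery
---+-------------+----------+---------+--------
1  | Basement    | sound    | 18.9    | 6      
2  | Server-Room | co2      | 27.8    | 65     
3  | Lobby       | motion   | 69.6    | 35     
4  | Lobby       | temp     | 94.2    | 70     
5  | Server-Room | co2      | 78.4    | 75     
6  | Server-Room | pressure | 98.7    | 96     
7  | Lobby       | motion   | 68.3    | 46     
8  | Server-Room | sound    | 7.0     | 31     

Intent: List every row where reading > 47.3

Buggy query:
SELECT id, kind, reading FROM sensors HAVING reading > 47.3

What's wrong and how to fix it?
Bug: This is a non-aggregate query (no GROUP BY, no aggregates), so in SQLite the HAVING clause is invalid here; a row-level condition belongs in WHERE

Fix: Replace HAVING with WHERE since the condition applies to individual rows

Corrected query:
SELECT id, kind, reading FROM sensors WHERE reading > 47.3

Result:
id | kind     | reading
---+----------+--------
3  | motion   | 69.6   
4  | temp     | 94.2   
5  | co2      | 78.4   
6  | pressure | 98.7   
7  | motion   | 68.3   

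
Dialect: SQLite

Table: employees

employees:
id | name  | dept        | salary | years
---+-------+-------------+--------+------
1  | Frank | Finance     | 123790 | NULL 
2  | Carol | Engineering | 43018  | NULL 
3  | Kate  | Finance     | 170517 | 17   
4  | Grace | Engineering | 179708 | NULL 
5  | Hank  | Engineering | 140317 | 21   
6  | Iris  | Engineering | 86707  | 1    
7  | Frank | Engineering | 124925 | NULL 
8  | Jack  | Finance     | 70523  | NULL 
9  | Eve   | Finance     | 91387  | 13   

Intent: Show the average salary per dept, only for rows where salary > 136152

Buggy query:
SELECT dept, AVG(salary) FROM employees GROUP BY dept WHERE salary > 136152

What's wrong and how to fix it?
Bug: Row-level WHERE must come before GROUP BY in the clause order

Fix: Move the WHERE clause before GROUP BY

Corrected query:
SELECT dept, AVG(salary) FROM employees WHERE salary > 136152 GROUP BY dept

Result:
dept        | AVG(salary)
------------+------------
Engineering | 160012.5   
Finance     | 170517     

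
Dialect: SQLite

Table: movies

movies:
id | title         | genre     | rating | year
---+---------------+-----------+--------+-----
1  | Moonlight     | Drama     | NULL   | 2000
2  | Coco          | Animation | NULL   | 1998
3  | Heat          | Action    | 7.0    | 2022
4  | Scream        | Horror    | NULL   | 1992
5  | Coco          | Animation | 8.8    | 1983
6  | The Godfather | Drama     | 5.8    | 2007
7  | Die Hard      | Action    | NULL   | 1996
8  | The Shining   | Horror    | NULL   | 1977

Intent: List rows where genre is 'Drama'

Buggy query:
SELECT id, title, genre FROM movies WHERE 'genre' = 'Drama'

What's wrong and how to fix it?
Bug: Single quotes denote string literals in SQL; the column name is being compared as a constant string

Fix: Remove the quotes around the column name (or use double quotes for an identifier)

Corrected query:
SELECT id, title, genre FROM movies WHERE genre = 'Drama'

Result:
id | title         | genre
---+---------------+------
1  | Moonlight     | Drama
6  | The Godfather | Drama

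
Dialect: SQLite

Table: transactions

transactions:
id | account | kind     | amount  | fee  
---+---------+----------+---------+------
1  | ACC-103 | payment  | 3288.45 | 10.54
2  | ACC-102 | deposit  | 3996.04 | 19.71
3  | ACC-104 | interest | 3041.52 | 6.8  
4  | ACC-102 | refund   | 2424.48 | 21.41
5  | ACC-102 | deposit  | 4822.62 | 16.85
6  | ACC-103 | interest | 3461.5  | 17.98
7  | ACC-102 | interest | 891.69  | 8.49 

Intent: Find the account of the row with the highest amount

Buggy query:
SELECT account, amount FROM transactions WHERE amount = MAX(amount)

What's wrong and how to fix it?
Bug: WHERE is evaluated per row; an aggregate over the whole table isn't defined there

Fix: Use a subquery: WHERE amount = (SELECT MAX(amount) FROM transactions)

Corrected query:
SELECT account, amount FROM transactions WHERE amount = (SELECT MAX(amount) FROM transactions)

Result:
account | amount 
--------+--------
ACC-102 | 4822.62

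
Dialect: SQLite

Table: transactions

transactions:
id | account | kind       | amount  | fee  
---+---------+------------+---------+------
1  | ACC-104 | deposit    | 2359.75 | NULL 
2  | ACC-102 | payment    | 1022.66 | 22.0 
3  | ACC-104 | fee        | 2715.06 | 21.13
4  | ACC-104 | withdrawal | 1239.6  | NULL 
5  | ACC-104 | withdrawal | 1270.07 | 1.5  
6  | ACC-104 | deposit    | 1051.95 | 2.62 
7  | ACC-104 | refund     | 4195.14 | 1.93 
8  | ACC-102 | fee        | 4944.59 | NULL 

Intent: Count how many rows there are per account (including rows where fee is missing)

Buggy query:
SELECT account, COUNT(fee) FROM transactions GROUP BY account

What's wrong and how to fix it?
Bug: COUNT(column) counts non-NULL values only; rows with NULL fee aren't counted

Fix: Replace COUNT(fee) with COUNT(*)

Corrected query:
SELECT account, COUNT(*) FROM transactions GROUP BY account

Result:
account | COUNT(*)
--------+---------
ACC-102 | 2       
ACC-104 | 6       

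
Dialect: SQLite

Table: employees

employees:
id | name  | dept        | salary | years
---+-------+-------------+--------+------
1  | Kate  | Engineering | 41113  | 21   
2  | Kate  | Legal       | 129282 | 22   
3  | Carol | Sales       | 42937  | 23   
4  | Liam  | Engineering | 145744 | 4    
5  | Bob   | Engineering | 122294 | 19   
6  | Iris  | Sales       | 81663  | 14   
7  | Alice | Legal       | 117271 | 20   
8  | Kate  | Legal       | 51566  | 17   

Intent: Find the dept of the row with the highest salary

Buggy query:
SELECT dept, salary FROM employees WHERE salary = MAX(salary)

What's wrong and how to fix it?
Bug: WHERE is evaluated per row; an aggregate over the whole table isn't defined there

Fix: Use a subquery: WHERE salary = (SELECT MAX(salary) FROM employees)

Corrected query:
SELECT dept, salary FROM employees WHERE salary = (SELECT MAX(salary) FROM employees)

Result:
dept        | salary
------------+-------
Engineering | 145744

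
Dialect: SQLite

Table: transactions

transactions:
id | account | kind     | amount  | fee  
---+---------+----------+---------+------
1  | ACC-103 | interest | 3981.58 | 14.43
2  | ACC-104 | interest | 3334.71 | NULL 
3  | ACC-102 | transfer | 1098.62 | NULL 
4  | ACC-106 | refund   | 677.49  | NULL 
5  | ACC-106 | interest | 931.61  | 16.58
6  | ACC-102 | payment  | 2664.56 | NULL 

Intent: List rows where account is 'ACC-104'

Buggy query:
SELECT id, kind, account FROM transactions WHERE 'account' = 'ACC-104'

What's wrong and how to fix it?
Bug: Single quotes denote string literals in SQL; the column name is being compared as a constant string

Fix: Remove the quotes around the column name (or use double quotes for an identifier)

Corrected query:
SELECT id, kind, account FROM transactions WHERE account = 'ACC-104'

Result:
id | kind     | account
---+----------+--------
2  | interest | ACC-104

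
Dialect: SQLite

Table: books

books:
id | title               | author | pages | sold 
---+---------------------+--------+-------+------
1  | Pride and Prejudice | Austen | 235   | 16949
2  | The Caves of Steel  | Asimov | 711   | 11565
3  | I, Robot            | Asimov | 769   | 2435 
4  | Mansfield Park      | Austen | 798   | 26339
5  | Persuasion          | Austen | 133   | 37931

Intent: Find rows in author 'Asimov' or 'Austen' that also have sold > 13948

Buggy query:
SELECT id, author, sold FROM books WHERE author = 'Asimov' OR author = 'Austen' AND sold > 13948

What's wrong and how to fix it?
Bug: AND binds tighter than OR, so this parses as author = 'Asimov' OR (author = 'Austen' AND sold > 13948)

Fix: Group the OR with parentheses (or use IN), then AND the threshold

Corrected query:
SELECT id, author, sold FROM books WHERE (author = 'Asimov' OR author = 'Austen') AND sold > 13948

Result:
id | author | sold 
---+--------+------
1  | Austen | 16949
4  | Austen | 26339
5  | Austen | 37931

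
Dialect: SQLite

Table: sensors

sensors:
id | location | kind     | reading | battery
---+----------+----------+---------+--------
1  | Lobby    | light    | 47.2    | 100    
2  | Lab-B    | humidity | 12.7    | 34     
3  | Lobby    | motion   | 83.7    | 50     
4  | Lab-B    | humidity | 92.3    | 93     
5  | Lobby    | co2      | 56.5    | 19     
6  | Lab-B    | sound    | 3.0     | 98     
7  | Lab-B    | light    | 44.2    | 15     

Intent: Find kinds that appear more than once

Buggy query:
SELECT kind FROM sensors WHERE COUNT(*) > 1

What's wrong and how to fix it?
Bug: WHERE can't reference COUNT(*); aggregates are computed after WHERE

Fix: Group first, then use HAVING for the count condition

Corrected query:
SELECT kind FROM sensors GROUP BY kind HAVING COUNT(*) > 1

Result:
kind    
--------
humidity
light   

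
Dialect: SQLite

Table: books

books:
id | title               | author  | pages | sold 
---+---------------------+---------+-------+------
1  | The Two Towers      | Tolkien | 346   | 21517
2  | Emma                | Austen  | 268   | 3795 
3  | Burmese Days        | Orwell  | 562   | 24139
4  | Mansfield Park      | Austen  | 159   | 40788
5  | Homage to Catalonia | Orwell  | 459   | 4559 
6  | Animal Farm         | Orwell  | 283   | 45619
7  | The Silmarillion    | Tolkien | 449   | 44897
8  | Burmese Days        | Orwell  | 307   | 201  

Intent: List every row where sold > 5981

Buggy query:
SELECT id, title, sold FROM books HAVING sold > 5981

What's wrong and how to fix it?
Bug: This is a non-aggregate query (no GROUP BY, no aggregates), so in SQLite the HAVING clause is invalid here; a row-level condition belongs in WHERE

Fix: Replace HAVING with WHERE since the condition applies to individual rows

Corrected query:
SELECT id, title, sold FROM books WHERE sold > 5981

Result:
id | title            | sold 
---+------------------+------
1  | The Two Towers   | 21517
3  | Burmese Days     | 24139
4  | Mansfield Park   | 40788
6  | Animal Farm      | 45619
7  | The Silmarillion | 44897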